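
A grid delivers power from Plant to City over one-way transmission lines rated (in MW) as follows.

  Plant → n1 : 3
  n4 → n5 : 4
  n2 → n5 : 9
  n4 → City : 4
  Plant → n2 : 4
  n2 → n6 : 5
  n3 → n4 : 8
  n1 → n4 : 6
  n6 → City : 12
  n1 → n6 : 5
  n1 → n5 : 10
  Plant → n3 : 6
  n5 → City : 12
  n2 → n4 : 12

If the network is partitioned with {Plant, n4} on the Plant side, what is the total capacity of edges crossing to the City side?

Edges leaving {Plant, n4}: Plant→n1 (3), Plant→n2 (4), Plant→n3 (6), n4→n5 (4), n4→City (4).
Cut capacity = 3 + 4 + 6 + 4 + 4 = 21.

21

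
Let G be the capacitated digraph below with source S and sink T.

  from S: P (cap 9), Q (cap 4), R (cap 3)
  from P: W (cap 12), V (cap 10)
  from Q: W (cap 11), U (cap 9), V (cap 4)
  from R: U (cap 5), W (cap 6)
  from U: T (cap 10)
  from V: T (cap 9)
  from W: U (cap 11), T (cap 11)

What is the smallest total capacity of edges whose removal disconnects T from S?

Augment S→P→V→T: bottleneck 9, flow now 9.
Augment S→Q→U→T: bottleneck 4, flow now 13.
Augment S→R→U→T: bottleneck 3, flow now 16.
No augmenting path remains; maximum flow = 16.
By max-flow min-cut, the minimum cut capacity equals the max flow.
In the residual graph, reachable from S: {S}.
Min-cut edges: S→P (9), S→Q (4), S→R (3); capacity 9 + 4 + 3 = 16.

16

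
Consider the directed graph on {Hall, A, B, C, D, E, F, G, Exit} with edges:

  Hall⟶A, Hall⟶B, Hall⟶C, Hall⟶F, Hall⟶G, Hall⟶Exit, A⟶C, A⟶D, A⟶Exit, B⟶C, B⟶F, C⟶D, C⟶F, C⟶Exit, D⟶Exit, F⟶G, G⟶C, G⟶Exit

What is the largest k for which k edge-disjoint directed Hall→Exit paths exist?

Assign every edge capacity 1; by Menger, the answer equals the max flow.
Path Hall→Exit (+1); total 1.
Path Hall→A→Exit (+1); total 2.
Path Hall→C→Exit (+1); total 3.
Path Hall→G→Exit (+1); total 4.
Path Hall→B→C→D→Exit (+1); total 5.
No residual Hall→Exit path; max flow = 5.
Certifying cut of size 5: {C→D, C→Exit, G→Exit, Hall→A, Hall→Exit}.

5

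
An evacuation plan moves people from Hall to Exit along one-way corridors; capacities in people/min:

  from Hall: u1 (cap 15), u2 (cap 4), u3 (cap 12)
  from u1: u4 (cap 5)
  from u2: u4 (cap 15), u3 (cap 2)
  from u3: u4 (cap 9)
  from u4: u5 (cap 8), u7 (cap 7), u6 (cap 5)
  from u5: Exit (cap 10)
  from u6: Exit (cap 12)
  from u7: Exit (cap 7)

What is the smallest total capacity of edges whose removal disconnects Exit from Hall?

18

Augment Hall→u1→u4→u5→Exit: bottleneck 5, flow now 5.
Augment Hall→u2→u4→u5→Exit: bottleneck 3, flow now 8.
Augment Hall→u2→u4→u6→Exit: bottleneck 1, flow now 9.
Augment Hall→u3→u4→u6→Exit: bottleneck 4, flow now 13.
Augment Hall→u3→u4→u7→Exit: bottleneck 5, flow now 18.
No augmenting path remains; maximum flow = 18.
By max-flow min-cut, the minimum cut capacity equals the max flow.
In the residual graph, reachable from Hall: {Hall, u1, u3}.
Min-cut edges: Hall→u2 (4), u1→u4 (5), u3→u4 (9); capacity 4 + 5 + 9 = 18.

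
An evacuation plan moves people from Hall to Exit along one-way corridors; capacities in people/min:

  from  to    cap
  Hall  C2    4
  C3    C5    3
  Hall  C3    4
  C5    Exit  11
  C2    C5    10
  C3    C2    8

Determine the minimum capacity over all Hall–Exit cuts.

8

Augment Hall→C3→C5→Exit: bottleneck 3, flow now 3.
Augment Hall→C2→C5→Exit: bottleneck 4, flow now 7.
Augment Hall→C3→C2→C5→Exit: bottleneck 1, flow now 8.
No augmenting path remains; maximum flow = 8.
By max-flow min-cut, the minimum cut capacity equals the max flow.
In the residual graph, reachable from Hall: {Hall}.
Min-cut edges: Hall→C3 (4), Hall→C2 (4); capacity 4 + 4 = 8.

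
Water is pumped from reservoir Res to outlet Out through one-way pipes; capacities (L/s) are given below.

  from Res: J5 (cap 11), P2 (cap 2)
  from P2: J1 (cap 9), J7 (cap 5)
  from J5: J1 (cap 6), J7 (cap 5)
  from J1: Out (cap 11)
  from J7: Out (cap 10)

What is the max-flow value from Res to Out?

Augment Res→P2→J1→Out: bottleneck 2, flow now 2.
Augment Res→J5→J1→Out: bottleneck 6, flow now 8.
Augment Res→J5→J7→Out: bottleneck 5, flow now 13.
No augmenting path remains; maximum flow = 13.
In the residual graph, reachable from Res: {Res}.
Min-cut edges: Res→P2 (2), Res→J5 (11); capacity 2 + 11 = 13.
This cut is saturated, so no flow can exceed 13.

13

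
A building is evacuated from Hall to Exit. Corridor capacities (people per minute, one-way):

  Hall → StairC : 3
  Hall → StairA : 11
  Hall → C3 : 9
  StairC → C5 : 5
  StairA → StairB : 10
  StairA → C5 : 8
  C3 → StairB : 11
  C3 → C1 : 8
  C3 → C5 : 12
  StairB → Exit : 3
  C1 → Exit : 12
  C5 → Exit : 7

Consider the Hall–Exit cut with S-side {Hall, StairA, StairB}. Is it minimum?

Given cut capacity: 3 + 9 + 8 + 3 = 23.
Augment Hall→StairC→C5→Exit: bottleneck 3, flow now 3.
Augment Hall→StairA→StairB→Exit: bottleneck 3, flow now 6.
Augment Hall→StairA→C5→Exit: bottleneck 4, flow now 10.
Augment Hall→C3→C1→Exit: bottleneck 8, flow now 18.
No augmenting path remains; maximum flow = 18.
In the residual graph, reachable from Hall: {Hall, StairC, StairA, C3, StairB, C5}.
Min-cut edges: C3→C1 (8), StairB→Exit (3), C5→Exit (7); capacity 8 + 3 + 7 = 18.
Cut capacity 23 exceeds the max flow 18, so it is not minimum.

No — its capacity is 23, but the minimum cut has capacity 18.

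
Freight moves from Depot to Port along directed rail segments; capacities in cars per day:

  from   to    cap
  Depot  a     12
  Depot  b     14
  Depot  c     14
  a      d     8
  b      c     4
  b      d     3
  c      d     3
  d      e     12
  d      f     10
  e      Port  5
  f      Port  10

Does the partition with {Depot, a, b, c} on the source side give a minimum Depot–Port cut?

Given cut capacity: 8 + 3 + 3 = 14.
Augment Depot→a→d→e→Port: bottleneck 5, flow now 5.
Augment Depot→a→d→f→Port: bottleneck 3, flow now 8.
Augment Depot→b→d→f→Port: bottleneck 3, flow now 11.
Augment Depot→c→d→f→Port: bottleneck 3, flow now 14.
No augmenting path remains; maximum flow = 14.
Cut capacity 14 equals the max flow, so it is a minimum cut.

Yes — it is a minimum cut (capacity 14).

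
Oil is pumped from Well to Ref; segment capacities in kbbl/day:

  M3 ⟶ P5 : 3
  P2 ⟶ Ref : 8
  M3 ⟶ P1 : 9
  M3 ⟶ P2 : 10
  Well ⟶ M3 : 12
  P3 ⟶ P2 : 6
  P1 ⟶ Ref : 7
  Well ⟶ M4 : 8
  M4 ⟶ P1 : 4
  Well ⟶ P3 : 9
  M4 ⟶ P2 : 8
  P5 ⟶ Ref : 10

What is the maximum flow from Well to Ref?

18

Augment Well→M4→P2→Ref: bottleneck 8, flow now 8.
Augment Well→M3→P1→Ref: bottleneck 7, flow now 15.
Augment Well→M3→P5→Ref: bottleneck 3, flow now 18.
No augmenting path remains; maximum flow = 18.
In the residual graph, reachable from Well: {Well, M4, P3, M3, P2, P1}.
Min-cut edges: M3→P5 (3), P2→Ref (8), P1→Ref (7); capacity 3 + 8 + 7 = 18.
This cut is saturated, so no flow can exceed 18.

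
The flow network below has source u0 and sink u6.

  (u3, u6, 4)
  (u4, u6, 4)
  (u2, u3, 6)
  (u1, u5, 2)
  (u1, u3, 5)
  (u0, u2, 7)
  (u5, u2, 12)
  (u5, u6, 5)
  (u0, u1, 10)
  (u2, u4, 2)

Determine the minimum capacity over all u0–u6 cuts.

Augment u0→u1→u3→u6: bottleneck 4, flow now 4.
Augment u0→u1→u5→u6: bottleneck 2, flow now 6.
Augment u0→u2→u4→u6: bottleneck 2, flow now 8.
No augmenting path remains; maximum flow = 8.
By max-flow min-cut, the minimum cut capacity equals the max flow.
In the residual graph, reachable from u0: {u0, u1, u2, u3}.
Min-cut edges: u1→u5 (2), u2→u4 (2), u3→u6 (4); capacity 2 + 2 + 4 = 8.

8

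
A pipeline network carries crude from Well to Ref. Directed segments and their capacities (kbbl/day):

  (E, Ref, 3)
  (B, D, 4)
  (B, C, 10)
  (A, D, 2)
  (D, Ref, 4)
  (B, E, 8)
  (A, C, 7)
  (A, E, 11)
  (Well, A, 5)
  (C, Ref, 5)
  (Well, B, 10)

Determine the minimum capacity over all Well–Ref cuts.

12

Augment Well→A→C→Ref: bottleneck 5, flow now 5.
Augment Well→B→D→Ref: bottleneck 4, flow now 9.
Augment Well→B→E→Ref: bottleneck 3, flow now 12.
No augmenting path remains; maximum flow = 12.
By max-flow min-cut, the minimum cut capacity equals the max flow.
In the residual graph, reachable from Well: {Well, A, B, C, D, E}.
Min-cut edges: C→Ref (5), D→Ref (4), E→Ref (3); capacity 5 + 4 + 3 = 12.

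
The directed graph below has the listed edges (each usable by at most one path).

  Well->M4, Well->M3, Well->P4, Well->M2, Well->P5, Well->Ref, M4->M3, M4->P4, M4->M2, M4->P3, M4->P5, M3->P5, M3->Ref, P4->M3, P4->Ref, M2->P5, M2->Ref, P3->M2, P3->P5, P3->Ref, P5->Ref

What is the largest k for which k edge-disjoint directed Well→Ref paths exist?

Assign every edge capacity 1; by Menger, the answer equals the max flow.
Path Well→Ref (+1); total 1.
Path Well→M3→Ref (+1); total 2.
Path Well→P4→Ref (+1); total 3.
Path Well→M2→Ref (+1); total 4.
Path Well→P5→Ref (+1); total 5.
Path Well→M4→P3→Ref (+1); total 6.
No residual Well→Ref path; max flow = 6.
Certifying cut of size 6: {Well→M2, Well→M3, Well→M4, Well→P4, Well→P5, Well→Ref}.

6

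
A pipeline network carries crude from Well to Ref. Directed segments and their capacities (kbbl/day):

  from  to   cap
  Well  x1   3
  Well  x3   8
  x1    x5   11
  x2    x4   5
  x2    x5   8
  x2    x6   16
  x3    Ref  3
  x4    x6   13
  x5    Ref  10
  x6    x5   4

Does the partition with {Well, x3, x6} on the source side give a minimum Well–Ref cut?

Given cut capacity: 3 + 3 + 4 = 10.
Augment Well→x3→Ref: bottleneck 3, flow now 3.
Augment Well→x1→x5→Ref: bottleneck 3, flow now 6.
No augmenting path remains; maximum flow = 6.
In the residual graph, reachable from Well: {Well, x3}.
Min-cut edges: Well→x1 (3), x3→Ref (3); capacity 3 + 3 = 6.
Cut capacity 10 exceeds the max flow 6, so it is not minimum.

No — its capacity is 10, but the minimum cut has capacity 6.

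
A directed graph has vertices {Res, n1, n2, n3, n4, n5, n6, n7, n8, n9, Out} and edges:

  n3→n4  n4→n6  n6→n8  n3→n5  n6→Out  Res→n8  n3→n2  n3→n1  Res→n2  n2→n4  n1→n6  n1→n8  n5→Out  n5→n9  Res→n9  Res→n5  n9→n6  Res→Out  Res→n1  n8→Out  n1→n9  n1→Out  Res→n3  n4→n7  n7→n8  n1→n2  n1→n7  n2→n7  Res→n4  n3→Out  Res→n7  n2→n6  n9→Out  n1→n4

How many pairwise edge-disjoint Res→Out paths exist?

Assign every edge capacity 1; by Menger, the answer equals the max flow.
Path Res→Out (+1); total 1.
Path Res→n1→Out (+1); total 2.
Path Res→n3→Out (+1); total 3.
Path Res→n5→Out (+1); total 4.
Path Res→n8→Out (+1); total 5.
Path Res→n9→Out (+1); total 6.
Path Res→n2→n6→Out (+1); total 7.
No residual Res→Out path; max flow = 7.
Certifying cut of size 7: {Res→Out, Res→n1, Res→n3, Res→n5, Res→n9, n6→Out, n8→Out}.

7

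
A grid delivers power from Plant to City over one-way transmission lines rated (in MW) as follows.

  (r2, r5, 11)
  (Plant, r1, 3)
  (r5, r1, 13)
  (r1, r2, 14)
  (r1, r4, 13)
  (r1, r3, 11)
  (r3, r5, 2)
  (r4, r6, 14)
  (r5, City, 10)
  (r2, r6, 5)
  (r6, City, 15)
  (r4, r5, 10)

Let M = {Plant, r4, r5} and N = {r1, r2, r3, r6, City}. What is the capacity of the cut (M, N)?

Edges leaving {Plant, r4, r5}: Plant→r1 (3), r4→r6 (14), r5→r1 (13), r5→City (10).
Cut capacity = 3 + 14 + 13 + 10 = 40.

40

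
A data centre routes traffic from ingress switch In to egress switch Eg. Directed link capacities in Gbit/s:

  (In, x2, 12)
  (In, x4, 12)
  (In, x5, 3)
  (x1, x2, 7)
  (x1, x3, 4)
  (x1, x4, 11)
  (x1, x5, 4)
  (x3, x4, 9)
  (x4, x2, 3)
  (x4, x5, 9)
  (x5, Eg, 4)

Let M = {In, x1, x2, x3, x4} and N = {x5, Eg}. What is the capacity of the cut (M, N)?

16

Edges leaving {In, x1, x2, x3, x4}: In→x5 (3), x1→x5 (4), x4→x5 (9).
Cut capacity = 3 + 4 + 9 = 16.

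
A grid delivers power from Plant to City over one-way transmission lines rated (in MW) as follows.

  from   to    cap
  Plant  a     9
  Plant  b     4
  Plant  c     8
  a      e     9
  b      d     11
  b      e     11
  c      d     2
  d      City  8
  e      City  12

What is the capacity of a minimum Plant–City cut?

Augment Plant→a→e→City: bottleneck 9, flow now 9.
Augment Plant→b→d→City: bottleneck 4, flow now 13.
Augment Plant→c→d→City: bottleneck 2, flow now 15.
No augmenting path remains; maximum flow = 15.
By max-flow min-cut, the minimum cut capacity equals the max flow.
In the residual graph, reachable from Plant: {Plant, c}.
Min-cut edges: Plant→a (9), Plant→b (4), c→d (2); capacity 9 + 4 + 2 = 15.

15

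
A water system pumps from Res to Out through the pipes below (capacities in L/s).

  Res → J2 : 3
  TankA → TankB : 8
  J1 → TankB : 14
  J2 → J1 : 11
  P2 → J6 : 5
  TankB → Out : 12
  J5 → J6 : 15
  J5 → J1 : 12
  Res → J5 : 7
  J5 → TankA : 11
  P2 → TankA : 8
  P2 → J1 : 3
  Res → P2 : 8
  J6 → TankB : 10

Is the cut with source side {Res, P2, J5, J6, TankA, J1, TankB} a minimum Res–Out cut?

Given cut capacity: 3 + 12 = 15.
Augment Res→P2→J6→TankB→Out: bottleneck 5, flow now 5.
Augment Res→P2→TankA→TankB→Out: bottleneck 3, flow now 8.
Augment Res→J2→J1→TankB→Out: bottleneck 3, flow now 11.
Augment Res→J5→J6→TankB→Out: bottleneck 1, flow now 12.
No augmenting path remains; maximum flow = 12.
In the residual graph, reachable from Res: {Res, P2, J2, J5, J6, TankA, J1, TankB}.
Min-cut edges: TankB→Out (12); capacity 12 = 12.
Cut capacity 15 exceeds the max flow 12, so it is not minimum.

No — its capacity is 15, but the minimum cut has capacity 12.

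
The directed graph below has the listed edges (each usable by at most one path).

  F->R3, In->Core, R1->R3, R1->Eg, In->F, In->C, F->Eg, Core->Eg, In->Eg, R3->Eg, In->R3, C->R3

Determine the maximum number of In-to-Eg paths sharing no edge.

Assign every edge capacity 1; by Menger, the answer equals the max flow.
Path In→Eg (+1); total 1.
Path In→F→Eg (+1); total 2.
Path In→Core→Eg (+1); total 3.
Path In→R3→Eg (+1); total 4.
No residual In→Eg path; max flow = 4.
Certifying cut of size 4: {In→Core, In→Eg, In→F, R3→Eg}.

4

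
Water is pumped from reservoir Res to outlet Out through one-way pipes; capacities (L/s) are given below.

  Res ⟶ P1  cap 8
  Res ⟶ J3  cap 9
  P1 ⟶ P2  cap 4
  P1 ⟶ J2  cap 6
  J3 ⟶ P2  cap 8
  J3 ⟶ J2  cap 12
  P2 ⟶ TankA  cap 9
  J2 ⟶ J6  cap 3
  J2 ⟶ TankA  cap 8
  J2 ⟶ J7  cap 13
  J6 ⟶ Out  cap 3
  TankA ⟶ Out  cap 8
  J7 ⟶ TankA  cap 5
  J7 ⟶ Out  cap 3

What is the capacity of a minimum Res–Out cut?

14

Augment Res→P1→P2→TankA→Out: bottleneck 4, flow now 4.
Augment Res→P1→J2→J6→Out: bottleneck 3, flow now 7.
Augment Res→P1→J2→TankA→Out: bottleneck 1, flow now 8.
Augment Res→J3→P2→TankA→Out: bottleneck 3, flow now 11.
Augment Res→J3→J2→J7→Out: bottleneck 3, flow now 14.
No augmenting path remains; maximum flow = 14.
By max-flow min-cut, the minimum cut capacity equals the max flow.
In the residual graph, reachable from Res: {Res, P1, J3, P2, J2, TankA, J7}.
Min-cut edges: J2→J6 (3), TankA→Out (8), J7→Out (3); capacity 3 + 8 + 3 = 14.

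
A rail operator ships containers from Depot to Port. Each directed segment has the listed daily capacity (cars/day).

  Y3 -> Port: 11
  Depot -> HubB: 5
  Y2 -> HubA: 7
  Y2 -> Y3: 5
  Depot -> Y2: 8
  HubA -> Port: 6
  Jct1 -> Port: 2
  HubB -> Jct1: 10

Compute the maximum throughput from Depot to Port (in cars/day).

Augment Depot→HubB→Jct1→Port: bottleneck 2, flow now 2.
Augment Depot→Y2→HubA→Port: bottleneck 6, flow now 8.
Augment Depot→Y2→Y3→Port: bottleneck 2, flow now 10.
No augmenting path remains; maximum flow = 10.
In the residual graph, reachable from Depot: {Depot, HubB, Jct1}.
Min-cut edges: Depot→Y2 (8), Jct1→Port (2); capacity 8 + 2 = 10.
This cut is saturated, so no flow can exceed 10.

10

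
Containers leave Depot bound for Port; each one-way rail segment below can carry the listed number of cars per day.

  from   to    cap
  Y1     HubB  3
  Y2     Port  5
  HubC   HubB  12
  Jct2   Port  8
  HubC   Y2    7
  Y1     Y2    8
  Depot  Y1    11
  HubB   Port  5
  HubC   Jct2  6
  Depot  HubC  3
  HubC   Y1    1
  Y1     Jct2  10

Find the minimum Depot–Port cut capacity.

14

Augment Depot→Y1→HubB→Port: bottleneck 3, flow now 3.
Augment Depot→Y1→Y2→Port: bottleneck 5, flow now 8.
Augment Depot→Y1→Jct2→Port: bottleneck 3, flow now 11.
Augment Depot→HubC→HubB→Port: bottleneck 2, flow now 13.
Augment Depot→HubC→Jct2→Port: bottleneck 1, flow now 14.
No augmenting path remains; maximum flow = 14.
By max-flow min-cut, the minimum cut capacity equals the max flow.
In the residual graph, reachable from Depot: {Depot}.
Min-cut edges: Depot→Y1 (11), Depot→HubC (3); capacity 11 + 3 = 14.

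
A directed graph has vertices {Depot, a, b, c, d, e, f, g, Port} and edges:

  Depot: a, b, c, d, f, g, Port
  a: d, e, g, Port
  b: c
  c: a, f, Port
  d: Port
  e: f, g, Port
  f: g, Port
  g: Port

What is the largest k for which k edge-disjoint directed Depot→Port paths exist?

Assign every edge capacity 1; by Menger, the answer equals the max flow.
Path Depot→Port (+1); total 1.
Path Depot→a→Port (+1); total 2.
Path Depot→c→Port (+1); total 3.
Path Depot→d→Port (+1); total 4.
Path Depot→f→Port (+1); total 5.
Path Depot→g→Port (+1); total 6.
Path Depot→b→c→a→e→Port (+1); total 7.
No residual Depot→Port path; max flow = 7.
Certifying cut of size 7: {Depot→Port, Depot→a, Depot→b, Depot→c, Depot→d, Depot→f, Depot→g}.

7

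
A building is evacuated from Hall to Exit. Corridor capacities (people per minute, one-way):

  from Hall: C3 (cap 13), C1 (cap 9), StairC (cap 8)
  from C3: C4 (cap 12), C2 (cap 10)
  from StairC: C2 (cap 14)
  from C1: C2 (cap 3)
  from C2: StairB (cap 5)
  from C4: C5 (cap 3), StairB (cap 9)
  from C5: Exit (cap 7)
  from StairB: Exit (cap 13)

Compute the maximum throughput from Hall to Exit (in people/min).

Augment Hall→C3→C2→StairB→Exit: bottleneck 5, flow now 5.
Augment Hall→C3→C4→C5→Exit: bottleneck 3, flow now 8.
Augment Hall→C3→C4→StairB→Exit: bottleneck 5, flow now 13.
Augment Hall→StairC→C2→C3→C4→StairB→Exit: bottleneck 3, flow now 16. (uses reverse residual edge)
No augmenting path remains; maximum flow = 16.
In the residual graph, reachable from Hall: {Hall, C3, StairC, C1, C2, C4, StairB}.
Min-cut edges: C4→C5 (3), StairB→Exit (13); capacity 3 + 13 = 16.
This cut is saturated, so no flow can exceed 16.

16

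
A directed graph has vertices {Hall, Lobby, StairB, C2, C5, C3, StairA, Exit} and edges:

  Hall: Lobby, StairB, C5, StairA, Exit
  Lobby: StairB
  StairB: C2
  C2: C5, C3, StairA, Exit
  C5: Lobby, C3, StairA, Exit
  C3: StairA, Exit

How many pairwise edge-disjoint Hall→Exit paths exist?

3

Assign every edge capacity 1; by Menger, the answer equals the max flow.
Path Hall→Exit (+1); total 1.
Path Hall→C5→Exit (+1); total 2.
Path Hall→StairB→C2→Exit (+1); total 3.
No residual Hall→Exit path; max flow = 3.
Certifying cut of size 3: {Hall→C5, Hall→Exit, StairB→C2}.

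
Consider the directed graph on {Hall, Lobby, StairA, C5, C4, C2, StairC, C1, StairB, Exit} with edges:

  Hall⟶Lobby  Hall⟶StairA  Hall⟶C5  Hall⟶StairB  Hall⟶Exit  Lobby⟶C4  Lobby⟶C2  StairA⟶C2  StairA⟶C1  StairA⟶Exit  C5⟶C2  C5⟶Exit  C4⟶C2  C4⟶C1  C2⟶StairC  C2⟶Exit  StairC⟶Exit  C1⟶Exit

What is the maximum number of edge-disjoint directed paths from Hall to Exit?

4

Assign every edge capacity 1; by Menger, the answer equals the max flow.
Path Hall→Exit (+1); total 1.
Path Hall→StairA→Exit (+1); total 2.
Path Hall→C5→Exit (+1); total 3.
Path Hall→Lobby→C2→Exit (+1); total 4.
No residual Hall→Exit path; max flow = 4.
Certifying cut of size 4: {Hall→C5, Hall→Exit, Hall→Lobby, Hall→StairA}.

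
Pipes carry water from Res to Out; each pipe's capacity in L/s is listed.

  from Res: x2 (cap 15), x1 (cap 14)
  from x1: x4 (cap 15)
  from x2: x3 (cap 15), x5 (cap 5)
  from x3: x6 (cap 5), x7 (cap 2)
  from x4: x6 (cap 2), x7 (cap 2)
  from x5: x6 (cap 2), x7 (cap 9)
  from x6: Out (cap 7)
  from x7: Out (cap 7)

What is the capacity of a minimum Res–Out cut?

14

Augment Res→x1→x4→x6→Out: bottleneck 2, flow now 2.
Augment Res→x1→x4→x7→Out: bottleneck 2, flow now 4.
Augment Res→x2→x3→x6→Out: bottleneck 5, flow now 9.
Augment Res→x2→x3→x7→Out: bottleneck 2, flow now 11.
Augment Res→x2→x5→x7→Out: bottleneck 3, flow now 14.
No augmenting path remains; maximum flow = 14.
By max-flow min-cut, the minimum cut capacity equals the max flow.
In the residual graph, reachable from Res: {Res, x1, x2, x3, x4, x5, x6, x7}.
Min-cut edges: x6→Out (7), x7→Out (7); capacity 7 + 7 = 14.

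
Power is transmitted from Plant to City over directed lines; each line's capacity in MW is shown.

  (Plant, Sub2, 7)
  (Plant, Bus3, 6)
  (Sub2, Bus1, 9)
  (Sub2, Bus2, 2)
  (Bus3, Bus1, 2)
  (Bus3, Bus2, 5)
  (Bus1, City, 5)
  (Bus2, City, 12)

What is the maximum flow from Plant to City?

Augment Plant→Sub2→Bus1→City: bottleneck 5, flow now 5.
Augment Plant→Sub2→Bus2→City: bottleneck 2, flow now 7.
Augment Plant→Bus3→Bus2→City: bottleneck 5, flow now 12.
No augmenting path remains; maximum flow = 12.
In the residual graph, reachable from Plant: {Plant, Sub2, Bus3, Bus1}.
Min-cut edges: Sub2→Bus2 (2), Bus3→Bus2 (5), Bus1→City (5); capacity 2 + 5 + 5 = 12.
This cut is saturated, so no flow can exceed 12.

12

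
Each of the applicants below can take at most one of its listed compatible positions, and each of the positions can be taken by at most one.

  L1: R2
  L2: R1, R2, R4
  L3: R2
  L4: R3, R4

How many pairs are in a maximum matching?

Unit-capacity flow: source→left, listed edges, right→sink; max matching = max flow.
Augmenting path L1→R2 (+1); matched 1.
Augmenting path L2→R1 (+1); matched 2.
Augmenting path L4→R3 (+1); matched 3.
No augmenting path remains; maximum matching = 3.
König certificate: {L2, L4, R2} is a vertex cover of size 3 (every listed pair touches it), so no matching can be larger.

3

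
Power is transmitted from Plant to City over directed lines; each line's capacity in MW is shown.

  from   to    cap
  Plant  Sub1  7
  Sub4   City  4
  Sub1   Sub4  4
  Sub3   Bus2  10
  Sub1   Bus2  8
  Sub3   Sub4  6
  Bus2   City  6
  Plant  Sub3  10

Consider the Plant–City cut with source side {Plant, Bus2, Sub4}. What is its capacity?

27

Edges leaving {Plant, Bus2, Sub4}: Plant→Sub3 (10), Plant→Sub1 (7), Bus2→City (6), Sub4→City (4).
Cut capacity = 10 + 7 + 6 + 4 = 27.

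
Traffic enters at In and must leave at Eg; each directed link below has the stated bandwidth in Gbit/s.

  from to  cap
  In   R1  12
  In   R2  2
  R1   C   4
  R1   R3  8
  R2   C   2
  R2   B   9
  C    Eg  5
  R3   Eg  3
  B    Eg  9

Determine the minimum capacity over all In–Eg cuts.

9

Augment In→R1→C→Eg: bottleneck 4, flow now 4.
Augment In→R1→R3→Eg: bottleneck 3, flow now 7.
Augment In→R2→C→Eg: bottleneck 1, flow now 8.
Augment In→R2→B→Eg: bottleneck 1, flow now 9.
No augmenting path remains; maximum flow = 9.
By max-flow min-cut, the minimum cut capacity equals the max flow.
In the residual graph, reachable from In: {In, R1, R3}.
Min-cut edges: In→R2 (2), R1→C (4), R3→Eg (3); capacity 2 + 4 + 3 = 9.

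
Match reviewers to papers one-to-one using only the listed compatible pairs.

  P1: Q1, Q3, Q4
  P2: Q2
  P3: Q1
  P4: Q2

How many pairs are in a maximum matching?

Unit-capacity flow: source→left, listed edges, right→sink; max matching = max flow.
Augmenting path P1→Q1 (+1); matched 1.
Augmenting path P2→Q2 (+1); matched 2.
Augmenting path P3→Q1→P1→Q3 (+1); matched 3.
No augmenting path remains; maximum matching = 3.
König certificate: {P1, P3, Q2} is a vertex cover of size 3 (every listed pair touches it), so no matching can be larger.

3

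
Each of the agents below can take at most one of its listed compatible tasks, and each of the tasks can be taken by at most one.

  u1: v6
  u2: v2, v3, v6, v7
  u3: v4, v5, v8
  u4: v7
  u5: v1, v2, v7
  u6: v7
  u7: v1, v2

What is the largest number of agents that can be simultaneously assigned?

6

Unit-capacity flow: source→left, listed edges, right→sink; max matching = max flow.
Augmenting path u1→v6 (+1); matched 1.
Augmenting path u2→v2 (+1); matched 2.
Augmenting path u3→v4 (+1); matched 3.
Augmenting path u4→v7 (+1); matched 4.
Augmenting path u5→v1 (+1); matched 5.
Augmenting path u7→v2→u2→v3 (+1); matched 6.
No augmenting path remains; maximum matching = 6.
König certificate: {u1, u2, u3, u5, u7, v7} is a vertex cover of size 6 (every listed pair touches it), so no matching can be larger.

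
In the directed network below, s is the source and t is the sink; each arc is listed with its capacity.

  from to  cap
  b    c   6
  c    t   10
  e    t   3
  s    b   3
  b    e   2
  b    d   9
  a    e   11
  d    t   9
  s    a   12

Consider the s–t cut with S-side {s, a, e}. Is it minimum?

Given cut capacity: 3 + 3 = 6.
Augment s→a→e→t: bottleneck 3, flow now 3.
Augment s→b→c→t: bottleneck 3, flow now 6.
No augmenting path remains; maximum flow = 6.
Cut capacity 6 equals the max flow, so it is a minimum cut.

Yes — it is a minimum cut (capacity 6).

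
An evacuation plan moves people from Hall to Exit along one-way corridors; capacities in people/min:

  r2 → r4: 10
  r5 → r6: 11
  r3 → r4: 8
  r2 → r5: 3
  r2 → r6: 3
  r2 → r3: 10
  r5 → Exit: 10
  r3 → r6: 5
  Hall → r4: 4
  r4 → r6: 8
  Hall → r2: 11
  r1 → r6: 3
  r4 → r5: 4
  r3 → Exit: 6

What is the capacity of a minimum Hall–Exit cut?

13

Augment Hall→r2→r3→Exit: bottleneck 6, flow now 6.
Augment Hall→r2→r5→Exit: bottleneck 3, flow now 9.
Augment Hall→r4→r5→Exit: bottleneck 4, flow now 13.
No augmenting path remains; maximum flow = 13.
By max-flow min-cut, the minimum cut capacity equals the max flow.
In the residual graph, reachable from Hall: {Hall, r2, r3, r4, r6}.
Min-cut edges: r2→r5 (3), r3→Exit (6), r4→r5 (4); capacity 3 + 6 + 4 = 13.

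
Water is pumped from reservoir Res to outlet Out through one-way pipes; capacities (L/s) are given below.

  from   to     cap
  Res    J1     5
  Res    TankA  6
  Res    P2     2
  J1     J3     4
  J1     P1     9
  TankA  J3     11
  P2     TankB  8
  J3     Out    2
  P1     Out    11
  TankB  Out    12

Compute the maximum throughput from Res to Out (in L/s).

Augment Res→J1→J3→Out: bottleneck 2, flow now 2.
Augment Res→J1→P1→Out: bottleneck 3, flow now 5.
Augment Res→P2→TankB→Out: bottleneck 2, flow now 7.
Augment Res→TankA→J3→J1→P1→Out: bottleneck 2, flow now 9. (uses reverse residual edge)
No augmenting path remains; maximum flow = 9.
In the residual graph, reachable from Res: {Res, TankA, J3}.
Min-cut edges: Res→J1 (5), Res→P2 (2), J3→Out (2); capacity 5 + 2 + 2 = 9.
This cut is saturated, so no flow can exceed 9.

9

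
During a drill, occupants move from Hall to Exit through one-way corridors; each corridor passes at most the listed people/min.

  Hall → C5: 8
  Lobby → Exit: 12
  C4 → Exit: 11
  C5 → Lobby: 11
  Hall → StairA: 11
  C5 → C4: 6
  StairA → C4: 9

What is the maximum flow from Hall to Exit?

17

Augment Hall→C5→C4→Exit: bottleneck 6, flow now 6.
Augment Hall→C5→Lobby→Exit: bottleneck 2, flow now 8.
Augment Hall→StairA→C4→Exit: bottleneck 5, flow now 13.
Augment Hall→StairA→C4→C5→Lobby→Exit: bottleneck 4, flow now 17. (uses reverse residual edge)
No augmenting path remains; maximum flow = 17.
In the residual graph, reachable from Hall: {Hall, StairA}.
Min-cut edges: Hall→C5 (8), StairA→C4 (9); capacity 8 + 9 = 17.
This cut is saturated, so no flow can exceed 17.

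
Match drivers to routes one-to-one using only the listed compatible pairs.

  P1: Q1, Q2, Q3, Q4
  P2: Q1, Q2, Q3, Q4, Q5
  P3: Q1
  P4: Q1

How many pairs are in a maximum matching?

Unit-capacity flow: source→left, listed edges, right→sink; max matching = max flow.
Augmenting path P1→Q1 (+1); matched 1.
Augmenting path P2→Q2 (+1); matched 2.
Augmenting path P3→Q1→P1→Q3 (+1); matched 3.
No augmenting path remains; maximum matching = 3.
König certificate: {P1, P2, Q1} is a vertex cover of size 3 (every listed pair touches it), so no matching can be larger.

3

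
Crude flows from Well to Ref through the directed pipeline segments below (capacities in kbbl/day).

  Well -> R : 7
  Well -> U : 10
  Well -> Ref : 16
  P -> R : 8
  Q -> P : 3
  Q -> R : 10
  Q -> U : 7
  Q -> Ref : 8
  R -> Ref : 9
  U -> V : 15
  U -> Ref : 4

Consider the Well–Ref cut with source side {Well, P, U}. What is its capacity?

Edges leaving {Well, P, U}: Well→R (7), Well→Ref (16), P→R (8), U→V (15), U→Ref (4).
Cut capacity = 7 + 16 + 8 + 15 + 4 = 50.

50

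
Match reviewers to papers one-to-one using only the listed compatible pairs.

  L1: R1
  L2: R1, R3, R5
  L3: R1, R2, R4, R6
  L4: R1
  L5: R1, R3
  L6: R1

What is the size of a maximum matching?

4

Unit-capacity flow: source→left, listed edges, right→sink; max matching = max flow.
Augmenting path L1→R1 (+1); matched 1.
Augmenting path L2→R3 (+1); matched 2.
Augmenting path L3→R2 (+1); matched 3.
Augmenting path L5→R3→L2→R5 (+1); matched 4.
No augmenting path remains; maximum matching = 4.
König certificate: {L2, L3, L5, R1} is a vertex cover of size 4 (every listed pair touches it), so no matching can be larger.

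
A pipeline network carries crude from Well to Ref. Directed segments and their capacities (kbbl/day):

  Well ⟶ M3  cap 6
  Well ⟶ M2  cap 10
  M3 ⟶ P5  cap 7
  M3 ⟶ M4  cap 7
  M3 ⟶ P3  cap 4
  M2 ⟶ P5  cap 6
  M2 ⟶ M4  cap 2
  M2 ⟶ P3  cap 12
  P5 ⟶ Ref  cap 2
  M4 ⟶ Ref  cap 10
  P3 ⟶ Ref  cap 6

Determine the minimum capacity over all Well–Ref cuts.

Augment Well→M3→P5→Ref: bottleneck 2, flow now 2.
Augment Well→M3→M4→Ref: bottleneck 4, flow now 6.
Augment Well→M2→M4→Ref: bottleneck 2, flow now 8.
Augment Well→M2→P3→Ref: bottleneck 6, flow now 14.
Augment Well→M2→P5→M3→M4→Ref: bottleneck 2, flow now 16. (uses reverse residual edge)
No augmenting path remains; maximum flow = 16.
By max-flow min-cut, the minimum cut capacity equals the max flow.
In the residual graph, reachable from Well: {Well}.
Min-cut edges: Well→M3 (6), Well→M2 (10); capacity 6 + 10 = 16.

16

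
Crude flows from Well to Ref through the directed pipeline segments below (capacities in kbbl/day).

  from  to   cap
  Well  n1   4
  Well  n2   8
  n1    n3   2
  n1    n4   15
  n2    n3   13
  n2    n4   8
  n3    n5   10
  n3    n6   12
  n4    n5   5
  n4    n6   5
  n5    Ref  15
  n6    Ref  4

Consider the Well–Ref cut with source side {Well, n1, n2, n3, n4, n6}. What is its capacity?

19

Edges leaving {Well, n1, n2, n3, n4, n6}: n3→n5 (10), n4→n5 (5), n6→Ref (4).
Cut capacity = 10 + 5 + 4 = 19.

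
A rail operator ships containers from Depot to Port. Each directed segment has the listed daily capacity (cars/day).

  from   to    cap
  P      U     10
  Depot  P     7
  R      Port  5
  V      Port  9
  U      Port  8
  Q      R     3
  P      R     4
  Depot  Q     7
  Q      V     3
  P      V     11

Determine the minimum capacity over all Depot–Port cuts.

Augment Depot→P→R→Port: bottleneck 4, flow now 4.
Augment Depot→P→U→Port: bottleneck 3, flow now 7.
Augment Depot→Q→R→Port: bottleneck 1, flow now 8.
Augment Depot→Q→V→Port: bottleneck 3, flow now 11.
Augment Depot→Q→R→P→U→Port: bottleneck 2, flow now 13. (uses reverse residual edge)
No augmenting path remains; maximum flow = 13.
By max-flow min-cut, the minimum cut capacity equals the max flow.
In the residual graph, reachable from Depot: {Depot, Q}.
Min-cut edges: Depot→P (7), Q→R (3), Q→V (3); capacity 7 + 3 + 3 = 13.

13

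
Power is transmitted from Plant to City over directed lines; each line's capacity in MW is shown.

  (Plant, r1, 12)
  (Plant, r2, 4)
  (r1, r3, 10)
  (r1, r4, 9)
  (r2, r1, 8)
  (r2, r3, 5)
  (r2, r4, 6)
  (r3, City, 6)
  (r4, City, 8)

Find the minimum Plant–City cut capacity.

14

Augment Plant→r1→r3→City: bottleneck 6, flow now 6.
Augment Plant→r1→r4→City: bottleneck 6, flow now 12.
Augment Plant→r2→r4→City: bottleneck 2, flow now 14.
No augmenting path remains; maximum flow = 14.
By max-flow min-cut, the minimum cut capacity equals the max flow.
In the residual graph, reachable from Plant: {Plant, r1, r2, r3, r4}.
Min-cut edges: r3→City (6), r4→City (8); capacity 6 + 8 = 14.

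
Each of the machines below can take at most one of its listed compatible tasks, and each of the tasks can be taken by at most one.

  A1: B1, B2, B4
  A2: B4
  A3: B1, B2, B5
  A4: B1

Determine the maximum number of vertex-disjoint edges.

4

Unit-capacity flow: source→left, listed edges, right→sink; max matching = max flow.
Augmenting path A1→B1 (+1); matched 1.
Augmenting path A2→B4 (+1); matched 2.
Augmenting path A3→B2 (+1); matched 3.
Augmenting path A4→B1→A1→B2→A3→B5 (+1); matched 4.
No augmenting path remains; maximum matching = 4.
König certificate: {A1, A2, A3, A4} is a vertex cover of size 4 (every listed pair touches it), so no matching can be larger.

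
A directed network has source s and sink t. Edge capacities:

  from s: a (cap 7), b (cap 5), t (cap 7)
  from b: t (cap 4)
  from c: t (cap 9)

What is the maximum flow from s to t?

11

Augment s→t: bottleneck 7, flow now 7.
Augment s→b→t: bottleneck 4, flow now 11.
No augmenting path remains; maximum flow = 11.
In the residual graph, reachable from s: {s, a, b}.
Min-cut edges: s→t (7), b→t (4); capacity 7 + 4 = 11.
This cut is saturated, so no flow can exceed 11.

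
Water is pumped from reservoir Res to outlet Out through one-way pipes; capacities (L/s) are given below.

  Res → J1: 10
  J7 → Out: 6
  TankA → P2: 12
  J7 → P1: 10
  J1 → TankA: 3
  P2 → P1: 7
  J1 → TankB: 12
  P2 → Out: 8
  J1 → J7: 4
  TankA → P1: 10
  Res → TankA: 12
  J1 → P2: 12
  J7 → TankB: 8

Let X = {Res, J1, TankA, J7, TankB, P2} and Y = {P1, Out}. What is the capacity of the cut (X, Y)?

Edges leaving {Res, J1, TankA, J7, TankB, P2}: TankA→P1 (10), J7→P1 (10), J7→Out (6), P2→P1 (7), P2→Out (8).
Cut capacity = 10 + 10 + 6 + 7 + 8 = 41.

41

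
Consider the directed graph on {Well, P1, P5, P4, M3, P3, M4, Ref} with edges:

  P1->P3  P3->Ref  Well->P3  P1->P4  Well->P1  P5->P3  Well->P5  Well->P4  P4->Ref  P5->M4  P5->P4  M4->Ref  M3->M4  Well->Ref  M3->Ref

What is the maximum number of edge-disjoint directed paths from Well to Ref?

4

Assign every edge capacity 1; by Menger, the answer equals the max flow.
Path Well→Ref (+1); total 1.
Path Well→P4→Ref (+1); total 2.
Path Well→P3→Ref (+1); total 3.
Path Well→P5→M4→Ref (+1); total 4.
No residual Well→Ref path; max flow = 4.
Certifying cut of size 4: {P3→Ref, P4→Ref, Well→P5, Well→Ref}.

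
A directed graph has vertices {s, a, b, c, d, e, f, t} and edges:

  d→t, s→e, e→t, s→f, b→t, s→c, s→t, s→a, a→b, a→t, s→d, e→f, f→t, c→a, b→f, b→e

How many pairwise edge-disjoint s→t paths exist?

Assign every edge capacity 1; by Menger, the answer equals the max flow.
Path s→t (+1); total 1.
Path s→a→t (+1); total 2.
Path s→d→t (+1); total 3.
Path s→e→t (+1); total 4.
Path s→f→t (+1); total 5.
Path s→c→a→b→t (+1); total 6.
No residual s→t path; max flow = 6.
Certifying cut of size 6: {s→a, s→c, s→d, s→e, s→f, s→t}.

6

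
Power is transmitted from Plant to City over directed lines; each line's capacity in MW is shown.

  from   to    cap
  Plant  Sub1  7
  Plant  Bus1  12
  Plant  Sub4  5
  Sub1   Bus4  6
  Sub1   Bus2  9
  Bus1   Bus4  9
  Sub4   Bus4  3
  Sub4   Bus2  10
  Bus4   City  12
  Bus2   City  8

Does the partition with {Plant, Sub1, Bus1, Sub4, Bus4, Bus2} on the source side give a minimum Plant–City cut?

Yes — it is a minimum cut (capacity 20).

Given cut capacity: 12 + 8 = 20.
Augment Plant→Sub1→Bus4→City: bottleneck 6, flow now 6.
Augment Plant→Sub1→Bus2→City: bottleneck 1, flow now 7.
Augment Plant→Bus1→Bus4→City: bottleneck 6, flow now 13.
Augment Plant→Sub4→Bus2→City: bottleneck 5, flow now 18.
Augment Plant→Bus1→Bus4→Sub1→Bus2→City: bottleneck 2, flow now 20. (uses reverse residual edge)
No augmenting path remains; maximum flow = 20.
Cut capacity 20 equals the max flow, so it is a minimum cut.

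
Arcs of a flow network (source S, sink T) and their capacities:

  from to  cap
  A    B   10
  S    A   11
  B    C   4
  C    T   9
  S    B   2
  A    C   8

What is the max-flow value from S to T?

Augment S→A→C→T: bottleneck 8, flow now 8.
Augment S→B→C→T: bottleneck 1, flow now 9.
No augmenting path remains; maximum flow = 9.
In the residual graph, reachable from S: {S, A, B, C}.
Min-cut edges: C→T (9); capacity 9 = 9.
This cut is saturated, so no flow can exceed 9.

9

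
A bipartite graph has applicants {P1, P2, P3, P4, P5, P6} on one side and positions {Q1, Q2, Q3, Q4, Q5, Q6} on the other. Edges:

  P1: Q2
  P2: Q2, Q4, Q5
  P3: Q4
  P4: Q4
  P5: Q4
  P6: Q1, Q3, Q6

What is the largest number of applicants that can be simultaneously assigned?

Unit-capacity flow: source→left, listed edges, right→sink; max matching = max flow.
Augmenting path P1→Q2 (+1); matched 1.
Augmenting path P2→Q4 (+1); matched 2.
Augmenting path P6→Q1 (+1); matched 3.
Augmenting path P3→Q4→P2→Q5 (+1); matched 4.
No augmenting path remains; maximum matching = 4.
König certificate: {P1, P2, P6, Q4} is a vertex cover of size 4 (every listed pair touches it), so no matching can be larger.

4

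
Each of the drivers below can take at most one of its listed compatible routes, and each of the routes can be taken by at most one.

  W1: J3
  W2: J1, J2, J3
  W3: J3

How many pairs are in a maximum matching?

2

Unit-capacity flow: source→left, listed edges, right→sink; max matching = max flow.
Augmenting path W1→J3 (+1); matched 1.
Augmenting path W2→J1 (+1); matched 2.
No augmenting path remains; maximum matching = 2.
König certificate: {W2, J3} is a vertex cover of size 2 (every listed pair touches it), so no matching can be larger.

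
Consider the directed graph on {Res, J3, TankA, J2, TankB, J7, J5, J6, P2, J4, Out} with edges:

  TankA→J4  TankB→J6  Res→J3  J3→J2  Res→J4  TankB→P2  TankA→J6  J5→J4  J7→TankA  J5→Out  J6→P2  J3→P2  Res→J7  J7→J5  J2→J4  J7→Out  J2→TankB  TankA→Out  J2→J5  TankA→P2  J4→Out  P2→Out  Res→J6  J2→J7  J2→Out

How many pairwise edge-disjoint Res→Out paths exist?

4

Assign every edge capacity 1; by Menger, the answer equals the max flow.
Path Res→J7→Out (+1); total 1.
Path Res→J4→Out (+1); total 2.
Path Res→J3→J2→Out (+1); total 3.
Path Res→J6→P2→Out (+1); total 4.
No residual Res→Out path; max flow = 4.
Certifying cut of size 4: {Res→J3, Res→J4, Res→J6, Res→J7}.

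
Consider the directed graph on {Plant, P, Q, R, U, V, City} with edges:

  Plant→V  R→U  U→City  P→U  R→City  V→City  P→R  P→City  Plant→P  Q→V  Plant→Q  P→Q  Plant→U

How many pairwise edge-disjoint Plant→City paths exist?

Assign every edge capacity 1; by Menger, the answer equals the max flow.
Path Plant→P→City (+1); total 1.
Path Plant→U→City (+1); total 2.
Path Plant→V→City (+1); total 3.
No residual Plant→City path; max flow = 3.
Certifying cut of size 3: {Plant→P, Plant→U, V→City}.

3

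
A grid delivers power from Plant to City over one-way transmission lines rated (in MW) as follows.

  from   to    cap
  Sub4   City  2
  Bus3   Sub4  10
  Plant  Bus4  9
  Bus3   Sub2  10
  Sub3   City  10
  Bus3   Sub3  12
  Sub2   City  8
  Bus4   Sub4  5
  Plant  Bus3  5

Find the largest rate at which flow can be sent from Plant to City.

7

Augment Plant→Bus3→Sub4→City: bottleneck 2, flow now 2.
Augment Plant→Bus3→Sub2→City: bottleneck 3, flow now 5.
Augment Plant→Bus4→Sub4→Bus3→Sub2→City: bottleneck 2, flow now 7. (uses reverse residual edge)
No augmenting path remains; maximum flow = 7.
In the residual graph, reachable from Plant: {Plant, Bus4, Sub4}.
Min-cut edges: Plant→Bus3 (5), Sub4→City (2); capacity 5 + 2 = 7.
This cut is saturated, so no flow can exceed 7.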